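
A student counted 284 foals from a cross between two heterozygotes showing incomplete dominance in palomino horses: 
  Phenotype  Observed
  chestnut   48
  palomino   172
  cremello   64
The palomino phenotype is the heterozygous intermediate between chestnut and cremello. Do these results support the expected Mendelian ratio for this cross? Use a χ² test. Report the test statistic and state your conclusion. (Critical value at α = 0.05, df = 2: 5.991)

14.479; not consistent

With incomplete dominance, a heterozygote × heterozygote cross gives a 1:2:1 phenotypic ratio.
The 1:2:1 ratio has 4 parts, so with N = 284 the expected counts are:
  chestnut: 284 × 1/4 = 71
  palomino: 284 × 2/4 = 142
  cremello: 284 × 1/4 = 71
χ² = Σ (O − E)² / E
  chestnut: (48 − 71)² / 71 = 7.4507
  palomino: (172 − 142)² / 142 = 6.3380
  cremello: (64 − 71)² / 71 = 0.6901
χ² = 7.4507 + 6.3380 + 0.6901 = 14.4788 ≈ 14.479
Degrees of freedom = 3 − 1 = 2; critical value at α = 0.05 is 5.991.
Since 14.479 > 5.991, we reject the null hypothesis — the data do not fit the 1:2:1 ratio.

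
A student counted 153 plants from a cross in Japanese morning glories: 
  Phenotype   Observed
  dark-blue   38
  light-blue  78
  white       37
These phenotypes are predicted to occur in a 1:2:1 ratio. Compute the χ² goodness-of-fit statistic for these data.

The 1:2:1 ratio has 4 parts, so with N = 153 the expected counts are:
  dark-blue: 153 × 1/4 = 38.25
  light-blue: 153 × 2/4 = 76.5
  white: 153 × 1/4 = 38.25
χ² = Σ (O − E)² / E
  dark-blue: (38 − 38.25)² / 38.25 = 0.0016
  light-blue: (78 − 76.5)² / 76.5 = 0.0294
  white: (37 − 38.25)² / 38.25 = 0.0408
χ² = 0.0016 + 0.0294 + 0.0408 = 0.0718 ≈ 0.072

0.072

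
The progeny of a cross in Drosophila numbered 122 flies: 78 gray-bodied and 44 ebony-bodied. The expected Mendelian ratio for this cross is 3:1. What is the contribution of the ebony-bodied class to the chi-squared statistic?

Expected counts for N = 122 under a 3:1 ratio (total parts = 4):
  gray-bodied: 122 × 3/4 = 91.5
  ebony-bodied: 122 × 1/4 = 30.5
Contribution of ebony-bodied: (44 − 30.5)² / 30.5 = 5.9754

5.975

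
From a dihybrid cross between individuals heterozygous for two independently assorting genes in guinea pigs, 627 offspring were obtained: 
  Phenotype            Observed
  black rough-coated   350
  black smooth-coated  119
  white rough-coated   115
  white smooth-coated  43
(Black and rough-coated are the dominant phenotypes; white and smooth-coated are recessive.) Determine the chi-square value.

A dihybrid F₂ with independent assortment and complete dominance at both loci gives a 9:3:3:1 phenotypic ratio.
Under the 9:3:3:1 hypothesis (Σ ratio = 16, N = 627):
  black rough-coated: 627 × 9/16 = 352.6875
  black smooth-coated: 627 × 3/16 = 117.5625
  white rough-coated: 627 × 3/16 = 117.5625
  white smooth-coated: 627 × 1/16 = 39.1875
χ² = Σ (O − E)² / E
  black rough-coated: (350 − 352.6875)² / 352.6875 = 0.0205
  black smooth-coated: (119 − 117.5625)² / 117.5625 = 0.0176
  white rough-coated: (115 − 117.5625)² / 117.5625 = 0.0559
  white smooth-coated: (43 − 39.1875)² / 39.1875 = 0.3709
χ² = 0.0205 + 0.0176 + 0.0559 + 0.3709 = 0.4649 ≈ 0.465

0.465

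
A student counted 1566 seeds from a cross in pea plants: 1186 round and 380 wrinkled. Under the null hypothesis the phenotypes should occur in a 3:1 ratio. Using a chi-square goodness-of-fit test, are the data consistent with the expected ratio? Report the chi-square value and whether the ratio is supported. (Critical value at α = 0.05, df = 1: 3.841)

The 3:1 ratio has 4 parts, so with N = 1566 the expected counts are:
  round: 1566 × 3/4 = 1174.5
  wrinkled: 1566 × 1/4 = 391.5
χ² = Σ (O − E)² / E
  round: (1186 − 1174.5)² / 1174.5 = 0.1126
  wrinkled: (380 − 391.5)² / 391.5 = 0.3378
χ² = 0.1126 + 0.3378 = 0.4504 ≈ 0.450
Degrees of freedom = 2 − 1 = 1; critical value at α = 0.05 is 3.841.
Since 0.450 < 3.841, we fail to reject the null hypothesis — the data are consistent with the 3:1 ratio.

0.450; consistent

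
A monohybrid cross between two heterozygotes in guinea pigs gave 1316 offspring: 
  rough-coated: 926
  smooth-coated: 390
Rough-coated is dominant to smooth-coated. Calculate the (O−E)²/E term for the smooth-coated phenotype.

For a monohybrid cross between heterozygotes with complete dominance, the expected phenotypic ratio is 3:1.
Total ratio parts = 4. Expected numbers out of 1316:
  rough-coated: 1316 × 3/4 = 987
  smooth-coated: 1316 × 1/4 = 329
Contribution of smooth-coated: (390 − 329)² / 329 = 11.3100

11.310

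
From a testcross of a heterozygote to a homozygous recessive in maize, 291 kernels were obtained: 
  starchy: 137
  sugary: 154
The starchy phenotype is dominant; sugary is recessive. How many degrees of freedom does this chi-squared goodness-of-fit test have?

1

A testcross of a heterozygote (Aa × aa) gives a 1:1 phenotypic ratio.
A goodness-of-fit test with 2 phenotype classes has df = 2 − 1 = 1.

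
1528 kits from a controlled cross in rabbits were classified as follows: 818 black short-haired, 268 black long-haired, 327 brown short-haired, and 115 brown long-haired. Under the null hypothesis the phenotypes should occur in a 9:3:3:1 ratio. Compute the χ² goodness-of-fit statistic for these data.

12.905

The 9:3:3:1 ratio has 16 parts, so with N = 1528 the expected counts are:
  black short-haired: 1528 × 9/16 = 859.5
  black long-haired: 1528 × 3/16 = 286.5
  brown short-haired: 1528 × 3/16 = 286.5
  brown long-haired: 1528 × 1/16 = 95.5
χ² = Σ (O − E)² / E
  black short-haired: (818 − 859.5)² / 859.5 = 2.0038
  black long-haired: (268 − 286.5)² / 286.5 = 1.1946
  brown short-haired: (327 − 286.5)² / 286.5 = 5.7251
  brown long-haired: (115 − 95.5)² / 95.5 = 3.9817
χ² = 2.0038 + 1.1946 + 5.7251 + 3.9817 = 12.9052 ≈ 12.905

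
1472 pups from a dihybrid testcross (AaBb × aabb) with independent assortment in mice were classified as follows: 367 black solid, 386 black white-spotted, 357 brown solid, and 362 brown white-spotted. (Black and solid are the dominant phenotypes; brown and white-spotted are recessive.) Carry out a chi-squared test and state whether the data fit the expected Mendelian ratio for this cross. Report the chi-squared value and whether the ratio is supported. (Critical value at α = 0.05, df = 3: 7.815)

1.310; consistent

A dihybrid testcross with independent assortment gives a 1:1:1:1 ratio.
Expected counts for N = 1472 under a 1:1:1:1 ratio (total parts = 4):
  black solid: 1472 × 1/4 = 368
  black white-spotted: 1472 × 1/4 = 368
  brown solid: 1472 × 1/4 = 368
  brown white-spotted: 1472 × 1/4 = 368
χ² = Σ (O − E)² / E
  black solid: (367 − 368)² / 368 = 0.0027
  black white-spotted: (386 − 368)² / 368 = 0.8804
  brown solid: (357 − 368)² / 368 = 0.3288
  brown white-spotted: (362 − 368)² / 368 = 0.0978
χ² = 0.0027 + 0.8804 + 0.3288 + 0.0978 = 1.3097 ≈ 1.310
Degrees of freedom = 4 − 1 = 3; critical value at α = 0.05 is 7.815.
Since 1.310 < 7.815, we fail to reject the null hypothesis — the data are consistent with the 1:1:1:1 ratio.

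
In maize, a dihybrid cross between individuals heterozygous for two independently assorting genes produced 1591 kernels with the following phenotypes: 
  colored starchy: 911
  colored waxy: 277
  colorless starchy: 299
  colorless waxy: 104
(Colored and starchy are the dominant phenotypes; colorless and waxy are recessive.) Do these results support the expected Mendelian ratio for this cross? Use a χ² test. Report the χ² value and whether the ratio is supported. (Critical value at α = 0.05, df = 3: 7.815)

A dihybrid F₂ with independent assortment and complete dominance at both loci gives a 9:3:3:1 phenotypic ratio.
Expected counts for N = 1591 under a 9:3:3:1 ratio (total parts = 16):
  colored starchy: 1591 × 9/16 = 894.9375
  colored waxy: 1591 × 3/16 = 298.3125
  colorless starchy: 1591 × 3/16 = 298.3125
  colorless waxy: 1591 × 1/16 = 99.4375
χ² = Σ (O − E)² / E
  colored starchy: (911 − 894.9375)² / 894.9375 = 0.2883
  colored waxy: (277 − 298.3125)² / 298.3125 = 1.5226
  colorless starchy: (299 − 298.3125)² / 298.3125 = 0.0016
  colorless waxy: (104 − 99.4375)² / 99.4375 = 0.2093
χ² = 0.2883 + 1.5226 + 0.0016 + 0.2093 = 2.0218 ≈ 2.022
Degrees of freedom = 4 − 1 = 3; critical value at α = 0.05 is 7.815.
Since 2.022 < 7.815, we fail to reject the null hypothesis — the data are consistent with the 9:3:3:1 ratio.

2.022; consistent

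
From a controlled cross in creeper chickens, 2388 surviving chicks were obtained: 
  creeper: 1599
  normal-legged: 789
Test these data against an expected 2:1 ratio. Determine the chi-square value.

0.092

Expected counts for N = 2388 under a 2:1 ratio (total parts = 3):
  creeper: 2388 × 2/3 = 1592
  normal-legged: 2388 × 1/3 = 796
χ² = Σ (O − E)² / E
  creeper: (1599 − 1592)² / 1592 = 0.0308
  normal-legged: (789 − 796)² / 796 = 0.0616
χ² = 0.0308 + 0.0616 = 0.0924 ≈ 0.092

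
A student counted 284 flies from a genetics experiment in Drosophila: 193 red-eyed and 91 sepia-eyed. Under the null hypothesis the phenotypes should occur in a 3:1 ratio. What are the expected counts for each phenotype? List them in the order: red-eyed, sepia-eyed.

213, 71

Total ratio parts = 4. Expected numbers out of 284:
  red-eyed: 284 × 3/4 = 213
  sepia-eyed: 284 × 1/4 = 71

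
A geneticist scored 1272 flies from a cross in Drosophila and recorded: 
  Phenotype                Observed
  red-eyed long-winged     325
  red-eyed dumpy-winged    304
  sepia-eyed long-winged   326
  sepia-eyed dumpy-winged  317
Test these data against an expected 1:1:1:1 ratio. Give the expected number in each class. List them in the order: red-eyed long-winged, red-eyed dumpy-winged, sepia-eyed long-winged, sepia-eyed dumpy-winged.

318, 318, 318, 318

The 1:1:1:1 ratio has 4 parts, so with N = 1272 the expected counts are:
  red-eyed long-winged: 1272 × 1/4 = 318
  red-eyed dumpy-winged: 1272 × 1/4 = 318
  sepia-eyed long-winged: 1272 × 1/4 = 318
  sepia-eyed dumpy-winged: 1272 × 1/4 = 318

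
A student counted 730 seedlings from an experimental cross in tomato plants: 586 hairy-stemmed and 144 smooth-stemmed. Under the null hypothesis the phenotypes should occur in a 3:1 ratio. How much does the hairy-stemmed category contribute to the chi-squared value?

2.707

Total ratio parts = 4. Expected numbers out of 730:
  hairy-stemmed: 730 × 3/4 = 547.5
  smooth-stemmed: 730 × 1/4 = 182.5
Contribution of hairy-stemmed: (586 − 547.5)² / 547.5 = 2.7073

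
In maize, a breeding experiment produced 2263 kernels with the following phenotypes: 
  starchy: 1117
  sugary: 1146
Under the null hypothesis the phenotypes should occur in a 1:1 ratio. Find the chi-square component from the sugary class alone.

Expected counts for N = 2263 under a 1:1 ratio (total parts = 2):
  starchy: 2263 × 1/2 = 1131.5
  sugary: 2263 × 1/2 = 1131.5
Contribution of sugary: (1146 − 1131.5)² / 1131.5 = 0.1858

0.186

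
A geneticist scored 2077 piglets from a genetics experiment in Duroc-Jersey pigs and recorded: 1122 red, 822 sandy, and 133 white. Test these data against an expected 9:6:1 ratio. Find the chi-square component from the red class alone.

1.836

Expected counts for N = 2077 under a 9:6:1 ratio (total parts = 16):
  red: 2077 × 9/16 = 1168.3125
  sandy: 2077 × 6/16 = 778.875
  white: 2077 × 1/16 = 129.8125
Contribution of red: (1122 − 1168.3125)² / 1168.3125 = 1.8359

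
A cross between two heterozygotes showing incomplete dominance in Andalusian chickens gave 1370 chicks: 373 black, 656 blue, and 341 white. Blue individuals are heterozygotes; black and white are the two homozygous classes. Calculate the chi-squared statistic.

3.950

With incomplete dominance, a heterozygote × heterozygote cross gives a 1:2:1 phenotypic ratio.
Total ratio parts = 4. Expected numbers out of 1370:
  black: 1370 × 1/4 = 342.5
  blue: 1370 × 2/4 = 685
  white: 1370 × 1/4 = 342.5
χ² = Σ (O − E)² / E
  black: (373 − 342.5)² / 342.5 = 2.7161
  blue: (656 − 685)² / 685 = 1.2277
  white: (341 − 342.5)² / 342.5 = 0.0066
χ² = 2.7161 + 1.2277 + 0.0066 = 3.9504 ≈ 3.950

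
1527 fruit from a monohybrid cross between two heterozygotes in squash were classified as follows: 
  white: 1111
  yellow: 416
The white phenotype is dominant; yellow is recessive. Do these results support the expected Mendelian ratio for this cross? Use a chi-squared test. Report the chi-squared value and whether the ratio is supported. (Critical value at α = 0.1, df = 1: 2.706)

4.097; not consistent

For a monohybrid cross between heterozygotes with complete dominance, the expected phenotypic ratio is 3:1.
The 3:1 ratio has 4 parts, so with N = 1527 the expected counts are:
  white: 1527 × 3/4 = 1145.25
  yellow: 1527 × 1/4 = 381.75
χ² = Σ (O − E)² / E
  white: (1111 − 1145.25)² / 1145.25 = 1.0243
  yellow: (416 − 381.75)² / 381.75 = 3.0729
χ² = 1.0243 + 3.0729 = 4.0972 ≈ 4.097
Degrees of freedom = 2 − 1 = 1; critical value at α = 0.1 is 2.706.
Since 4.097 > 2.706, we reject the null hypothesis — the data do not fit the 3:1 ratio.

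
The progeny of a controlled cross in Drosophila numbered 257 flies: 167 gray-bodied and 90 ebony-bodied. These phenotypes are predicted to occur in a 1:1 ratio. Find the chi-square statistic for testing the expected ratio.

The 1:1 ratio has 2 parts, so with N = 257 the expected counts are:
  gray-bodied: 257 × 1/2 = 128.5
  ebony-bodied: 257 × 1/2 = 128.5
χ² = Σ (O − E)² / E
  gray-bodied: (167 − 128.5)² / 128.5 = 11.5350
  ebony-bodied: (90 − 128.5)² / 128.5 = 11.5350
χ² = 11.5350 + 11.5350 = 23.070

23.070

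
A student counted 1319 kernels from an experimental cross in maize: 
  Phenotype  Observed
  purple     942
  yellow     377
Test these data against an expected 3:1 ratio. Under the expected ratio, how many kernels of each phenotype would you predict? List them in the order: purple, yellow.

989.25, 329.75

The 3:1 ratio has 4 parts, so with N = 1319 the expected counts are:
  purple: 1319 × 3/4 = 989.25
  yellow: 1319 × 1/4 = 329.75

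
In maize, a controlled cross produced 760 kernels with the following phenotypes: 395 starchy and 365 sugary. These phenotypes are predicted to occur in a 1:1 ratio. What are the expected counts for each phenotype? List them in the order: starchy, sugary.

Expected counts for N = 760 under a 1:1 ratio (total parts = 2):
  starchy: 760 × 1/2 = 380
  sugary: 760 × 1/2 = 380

380, 380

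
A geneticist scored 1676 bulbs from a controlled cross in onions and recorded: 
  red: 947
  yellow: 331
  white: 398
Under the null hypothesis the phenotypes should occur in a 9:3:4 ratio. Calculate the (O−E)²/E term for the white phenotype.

1.053

Total ratio parts = 16. Expected numbers out of 1676:
  red: 1676 × 9/16 = 942.75
  yellow: 1676 × 3/16 = 314.25
  white: 1676 × 4/16 = 419
Contribution of white: (398 − 419)² / 419 = 1.0525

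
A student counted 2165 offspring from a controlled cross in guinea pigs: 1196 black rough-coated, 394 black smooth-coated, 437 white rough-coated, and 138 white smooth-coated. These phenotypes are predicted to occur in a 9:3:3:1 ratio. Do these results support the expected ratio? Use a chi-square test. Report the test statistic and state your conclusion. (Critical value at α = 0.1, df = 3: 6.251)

3.172; consistent

Total ratio parts = 16. Expected numbers out of 2165:
  black rough-coated: 2165 × 9/16 = 1217.8125
  black smooth-coated: 2165 × 3/16 = 405.9375
  white rough-coated: 2165 × 3/16 = 405.9375
  white smooth-coated: 2165 × 1/16 = 135.3125
χ² = Σ (O − E)² / E
  black rough-coated: (1196 − 1217.8125)² / 1217.8125 = 0.3907
  black smooth-coated: (394 − 405.9375)² / 405.9375 = 0.3510
  white rough-coated: (437 − 405.9375)² / 405.9375 = 2.3769
  white smooth-coated: (138 − 135.3125)² / 135.3125 = 0.0534
χ² = 0.3907 + 0.3510 + 2.3769 + 0.0534 = 3.172
Degrees of freedom = 4 − 1 = 3; critical value at α = 0.1 is 6.251.
Since 3.172 < 6.251, we fail to reject the null hypothesis — the data are consistent with the 9:3:3:1 ratio.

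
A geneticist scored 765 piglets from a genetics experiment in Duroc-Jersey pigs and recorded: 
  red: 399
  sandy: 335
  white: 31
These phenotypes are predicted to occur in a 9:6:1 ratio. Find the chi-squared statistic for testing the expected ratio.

16.264

Total ratio parts = 16. Expected numbers out of 765:
  red: 765 × 9/16 = 430.3125
  sandy: 765 × 6/16 = 286.875
  white: 765 × 1/16 = 47.8125
χ² = Σ (O − E)² / E
  red: (399 − 430.3125)² / 430.3125 = 2.2785
  sandy: (335 − 286.875)² / 286.875 = 8.0733
  white: (31 − 47.8125)² / 47.8125 = 5.9118
χ² = 2.2785 + 8.0733 + 5.9118 = 16.2636 ≈ 16.264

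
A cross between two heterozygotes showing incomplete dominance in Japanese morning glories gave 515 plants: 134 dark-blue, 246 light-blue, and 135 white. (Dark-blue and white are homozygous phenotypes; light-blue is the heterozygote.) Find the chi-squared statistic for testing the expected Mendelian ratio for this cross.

With incomplete dominance, a heterozygote × heterozygote cross gives a 1:2:1 phenotypic ratio.
The 1:2:1 ratio has 4 parts, so with N = 515 the expected counts are:
  dark-blue: 515 × 1/4 = 128.75
  light-blue: 515 × 2/4 = 257.5
  white: 515 × 1/4 = 128.75
χ² = Σ (O − E)² / E
  dark-blue: (134 − 128.75)² / 128.75 = 0.2141
  light-blue: (246 − 257.5)² / 257.5 = 0.5136
  white: (135 − 128.75)² / 128.75 = 0.3034
χ² = 0.2141 + 0.5136 + 0.3034 = 1.0311 ≈ 1.031

1.031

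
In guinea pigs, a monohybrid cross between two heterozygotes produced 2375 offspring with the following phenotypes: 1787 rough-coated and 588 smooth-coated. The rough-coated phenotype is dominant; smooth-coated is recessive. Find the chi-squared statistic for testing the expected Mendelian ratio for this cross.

For a monohybrid cross between heterozygotes with complete dominance, the expected phenotypic ratio is 3:1.
The 3:1 ratio has 4 parts, so with N = 2375 the expected counts are:
  rough-coated: 2375 × 3/4 = 1781.25
  smooth-coated: 2375 × 1/4 = 593.75
χ² = Σ (O − E)² / E
  rough-coated: (1787 − 1781.25)² / 1781.25 = 0.0186
  smooth-coated: (588 − 593.75)² / 593.75 = 0.0557
χ² = 0.0186 + 0.0557 = 0.0743 ≈ 0.074

0.074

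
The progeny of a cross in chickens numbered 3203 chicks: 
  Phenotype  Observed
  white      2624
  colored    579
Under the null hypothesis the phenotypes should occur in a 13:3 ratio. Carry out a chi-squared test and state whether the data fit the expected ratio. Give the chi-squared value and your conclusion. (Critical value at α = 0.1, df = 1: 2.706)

0.953; consistent

The 13:3 ratio has 16 parts, so with N = 3203 the expected counts are:
  white: 3203 × 13/16 = 2602.4375
  colored: 3203 × 3/16 = 600.5625
χ² = Σ (O − E)² / E
  white: (2624 − 2602.4375)² / 2602.4375 = 0.1787
  colored: (579 − 600.5625)² / 600.5625 = 0.7742
χ² = 0.1787 + 0.7742 = 0.9529 ≈ 0.953
Degrees of freedom = 2 − 1 = 1; critical value at α = 0.1 is 2.706.
Since 0.953 < 2.706, we fail to reject the null hypothesis — the data are consistent with the 13:3 ratio.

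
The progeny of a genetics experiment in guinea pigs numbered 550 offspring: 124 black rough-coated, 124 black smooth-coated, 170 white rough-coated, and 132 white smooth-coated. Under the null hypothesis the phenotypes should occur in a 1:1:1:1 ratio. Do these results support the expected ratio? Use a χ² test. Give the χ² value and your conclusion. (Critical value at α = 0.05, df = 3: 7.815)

Under the 1:1:1:1 hypothesis (Σ ratio = 4, N = 550):
  black rough-coated: 550 × 1/4 = 137.5
  black smooth-coated: 550 × 1/4 = 137.5
  white rough-coated: 550 × 1/4 = 137.5
  white smooth-coated: 550 × 1/4 = 137.5
χ² = Σ (O − E)² / E
  black rough-coated: (124 − 137.5)² / 137.5 = 1.3255
  black smooth-coated: (124 − 137.5)² / 137.5 = 1.3255
  white rough-coated: (170 − 137.5)² / 137.5 = 7.6818
  white smooth-coated: (132 − 137.5)² / 137.5 = 0.2200
χ² = 1.3255 + 1.3255 + 7.6818 + 0.2200 = 10.5528 ≈ 10.553
Degrees of freedom = 4 − 1 = 3; critical value at α = 0.05 is 7.815.
Since 10.553 > 7.815, we reject the null hypothesis — the data do not fit the 1:1:1:1 ratio.

10.553; not consistent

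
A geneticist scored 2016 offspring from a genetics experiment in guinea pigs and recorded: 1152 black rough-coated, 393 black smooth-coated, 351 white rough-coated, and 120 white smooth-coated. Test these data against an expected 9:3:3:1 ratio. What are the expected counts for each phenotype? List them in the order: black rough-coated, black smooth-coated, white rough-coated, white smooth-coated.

1134, 378, 378, 126

The 9:3:3:1 ratio has 16 parts, so with N = 2016 the expected counts are:
  black rough-coated: 2016 × 9/16 = 1134
  black smooth-coated: 2016 × 3/16 = 378
  white rough-coated: 2016 × 3/16 = 378
  white smooth-coated: 2016 × 1/16 = 126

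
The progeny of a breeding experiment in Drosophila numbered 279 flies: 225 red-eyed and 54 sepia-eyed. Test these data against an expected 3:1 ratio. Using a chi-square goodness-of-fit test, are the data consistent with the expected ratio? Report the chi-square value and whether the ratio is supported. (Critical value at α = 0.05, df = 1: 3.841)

The 3:1 ratio has 4 parts, so with N = 279 the expected counts are:
  red-eyed: 279 × 3/4 = 209.25
  sepia-eyed: 279 × 1/4 = 69.75
χ² = Σ (O − E)² / E
  red-eyed: (225 − 209.25)² / 209.25 = 1.1855
  sepia-eyed: (54 − 69.75)² / 69.75 = 3.5565
χ² = 1.1855 + 3.5565 = 4.742
Degrees of freedom = 2 − 1 = 1; critical value at α = 0.05 is 3.841.
Since 4.742 > 3.841, we reject the null hypothesis — the data do not fit the 3:1 ratio.

4.742; not consistent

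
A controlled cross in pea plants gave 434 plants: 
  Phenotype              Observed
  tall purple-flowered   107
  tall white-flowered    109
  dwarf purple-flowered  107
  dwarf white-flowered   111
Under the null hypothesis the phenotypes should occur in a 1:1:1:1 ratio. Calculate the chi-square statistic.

Under the 1:1:1:1 hypothesis (Σ ratio = 4, N = 434):
  tall purple-flowered: 434 × 1/4 = 108.5
  tall white-flowered: 434 × 1/4 = 108.5
  dwarf purple-flowered: 434 × 1/4 = 108.5
  dwarf white-flowered: 434 × 1/4 = 108.5
χ² = Σ (O − E)² / E
  tall purple-flowered: (107 − 108.5)² / 108.5 = 0.0207
  tall white-flowered: (109 − 108.5)² / 108.5 = 0.0023
  dwarf purple-flowered: (107 − 108.5)² / 108.5 = 0.0207
  dwarf white-flowered: (111 − 108.5)² / 108.5 = 0.0576
χ² = 0.0207 + 0.0023 + 0.0207 + 0.0576 = 0.1013 ≈ 0.101

0.101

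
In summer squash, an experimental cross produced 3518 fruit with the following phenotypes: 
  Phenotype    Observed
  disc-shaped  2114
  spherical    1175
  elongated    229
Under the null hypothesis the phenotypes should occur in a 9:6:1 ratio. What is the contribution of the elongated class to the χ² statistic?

0.379

Under the 9:6:1 hypothesis (Σ ratio = 16, N = 3518):
  disc-shaped: 3518 × 9/16 = 1978.875
  spherical: 3518 × 6/16 = 1319.25
  elongated: 3518 × 1/16 = 219.875
Contribution of elongated: (229 − 219.875)² / 219.875 = 0.3787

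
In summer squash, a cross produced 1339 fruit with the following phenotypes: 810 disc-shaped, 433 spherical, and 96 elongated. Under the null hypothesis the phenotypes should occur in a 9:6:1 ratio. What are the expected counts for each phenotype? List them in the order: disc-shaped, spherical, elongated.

The 9:6:1 ratio has 16 parts, so with N = 1339 the expected counts are:
  disc-shaped: 1339 × 9/16 = 753.1875
  spherical: 1339 × 6/16 = 502.125
  elongated: 1339 × 1/16 = 83.6875

753.1875, 502.125, 83.6875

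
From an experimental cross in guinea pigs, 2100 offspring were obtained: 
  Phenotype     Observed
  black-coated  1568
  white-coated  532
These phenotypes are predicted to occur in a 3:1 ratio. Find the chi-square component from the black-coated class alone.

0.031

Total ratio parts = 4. Expected numbers out of 2100:
  black-coated: 2100 × 3/4 = 1575
  white-coated: 2100 × 1/4 = 525
Contribution of black-coated: (1568 − 1575)² / 1575 = 0.0311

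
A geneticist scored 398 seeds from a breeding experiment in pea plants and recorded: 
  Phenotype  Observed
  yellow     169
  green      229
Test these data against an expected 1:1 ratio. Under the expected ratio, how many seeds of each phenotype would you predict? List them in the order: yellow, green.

199, 199

Under the 1:1 hypothesis (Σ ratio = 2, N = 398):
  yellow: 398 × 1/2 = 199
  green: 398 × 1/2 = 199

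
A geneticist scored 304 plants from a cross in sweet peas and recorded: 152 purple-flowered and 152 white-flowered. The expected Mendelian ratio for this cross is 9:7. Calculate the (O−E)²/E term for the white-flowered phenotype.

The 9:7 ratio has 16 parts, so with N = 304 the expected counts are:
  purple-flowered: 304 × 9/16 = 171
  white-flowered: 304 × 7/16 = 133
Contribution of white-flowered: (152 − 133)² / 133 = 2.7143

2.714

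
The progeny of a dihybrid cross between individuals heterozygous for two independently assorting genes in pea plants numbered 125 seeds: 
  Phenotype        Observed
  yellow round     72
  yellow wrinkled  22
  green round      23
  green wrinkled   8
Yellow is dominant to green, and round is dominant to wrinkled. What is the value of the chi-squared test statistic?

A dihybrid F₂ with independent assortment and complete dominance at both loci gives a 9:3:3:1 phenotypic ratio.
Expected counts for N = 125 under a 9:3:3:1 ratio (total parts = 16):
  yellow round: 125 × 9/16 = 70.3125
  yellow wrinkled: 125 × 3/16 = 23.4375
  green round: 125 × 3/16 = 23.4375
  green wrinkled: 125 × 1/16 = 7.8125
χ² = Σ (O − E)² / E
  yellow round: (72 − 70.3125)² / 70.3125 = 0.0405
  yellow wrinkled: (22 − 23.4375)² / 23.4375 = 0.0882
  green round: (23 − 23.4375)² / 23.4375 = 0.0082
  green wrinkled: (8 − 7.8125)² / 7.8125 = 0.0045
χ² = 0.0405 + 0.0882 + 0.0082 + 0.0045 = 0.1414 ≈ 0.141

0.141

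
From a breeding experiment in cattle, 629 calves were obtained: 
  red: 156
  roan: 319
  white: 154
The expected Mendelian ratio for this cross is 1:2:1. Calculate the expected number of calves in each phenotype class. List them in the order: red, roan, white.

Under the 1:2:1 hypothesis (Σ ratio = 4, N = 629):
  red: 629 × 1/4 = 157.25
  roan: 629 × 2/4 = 314.5
  white: 629 × 1/4 = 157.25

157.25, 314.5, 157.25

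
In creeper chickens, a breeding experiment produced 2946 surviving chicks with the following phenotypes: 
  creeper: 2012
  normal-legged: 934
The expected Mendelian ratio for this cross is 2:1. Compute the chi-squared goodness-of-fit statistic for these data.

Under the 2:1 hypothesis (Σ ratio = 3, N = 2946):
  creeper: 2946 × 2/3 = 1964
  normal-legged: 2946 × 1/3 = 982
χ² = Σ (O − E)² / E
  creeper: (2012 − 1964)² / 1964 = 1.1731
  normal-legged: (934 − 982)² / 982 = 2.3462
χ² = 1.1731 + 2.3462 = 3.5193 ≈ 3.519

3.519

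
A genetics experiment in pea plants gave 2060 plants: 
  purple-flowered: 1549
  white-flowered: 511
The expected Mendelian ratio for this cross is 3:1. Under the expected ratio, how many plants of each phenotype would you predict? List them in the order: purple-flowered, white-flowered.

Under the 3:1 hypothesis (Σ ratio = 4, N = 2060):
  purple-flowered: 2060 × 3/4 = 1545
  white-flowered: 2060 × 1/4 = 515

1545, 515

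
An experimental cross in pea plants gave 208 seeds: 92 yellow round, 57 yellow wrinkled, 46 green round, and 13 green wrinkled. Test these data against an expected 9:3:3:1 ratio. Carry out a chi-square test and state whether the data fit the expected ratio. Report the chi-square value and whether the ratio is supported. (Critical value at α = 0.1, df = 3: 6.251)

Under the 9:3:3:1 hypothesis (Σ ratio = 16, N = 208):
  yellow round: 208 × 9/16 = 117
  yellow wrinkled: 208 × 3/16 = 39
  green round: 208 × 3/16 = 39
  green wrinkled: 208 × 1/16 = 13
χ² = Σ (O − E)² / E
  yellow round: (92 − 117)² / 117 = 5.3419
  yellow wrinkled: (57 − 39)² / 39 = 8.3077
  green round: (46 − 39)² / 39 = 1.2564
  green wrinkled: (13 − 13)² / 13 = 0.0000
χ² = 5.3419 + 8.3077 + 1.2564 + 0.0000 = 14.906
Degrees of freedom = 4 − 1 = 3; critical value at α = 0.1 is 6.251.
Since 14.906 > 6.251, we reject the null hypothesis — the data do not fit the 9:3:3:1 ratio.

14.906; not consistent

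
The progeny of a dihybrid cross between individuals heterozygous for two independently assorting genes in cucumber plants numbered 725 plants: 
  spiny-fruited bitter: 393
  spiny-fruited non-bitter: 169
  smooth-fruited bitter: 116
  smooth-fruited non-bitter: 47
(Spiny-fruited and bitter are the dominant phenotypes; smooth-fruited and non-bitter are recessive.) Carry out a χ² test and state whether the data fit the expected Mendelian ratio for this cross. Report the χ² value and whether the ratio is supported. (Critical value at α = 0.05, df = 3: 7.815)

11.566; not consistent

A dihybrid F₂ with independent assortment and complete dominance at both loci gives a 9:3:3:1 phenotypic ratio.
The 9:3:3:1 ratio has 16 parts, so with N = 725 the expected counts are:
  spiny-fruited bitter: 725 × 9/16 = 407.8125
  spiny-fruited non-bitter: 725 × 3/16 = 135.9375
  smooth-fruited bitter: 725 × 3/16 = 135.9375
  smooth-fruited non-bitter: 725 × 1/16 = 45.3125
χ² = Σ (O − E)² / E
  spiny-fruited bitter: (393 − 407.8125)² / 407.8125 = 0.5380
  spiny-fruited non-bitter: (169 − 135.9375)² / 135.9375 = 8.0414
  smooth-fruited bitter: (116 − 135.9375)² / 135.9375 = 2.9242
  smooth-fruited non-bitter: (47 − 45.3125)² / 45.3125 = 0.0628
χ² = 0.5380 + 8.0414 + 2.9242 + 0.0628 = 11.5664 ≈ 11.566
Degrees of freedom = 4 − 1 = 3; critical value at α = 0.05 is 7.815.
Since 11.566 > 7.815, we reject the null hypothesis — the data do not fit the 9:3:3:1 ratio.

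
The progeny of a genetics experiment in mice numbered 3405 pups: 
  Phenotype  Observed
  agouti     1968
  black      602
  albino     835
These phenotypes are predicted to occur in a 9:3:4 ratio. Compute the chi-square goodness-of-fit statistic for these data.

3.839

Under the 9:3:4 hypothesis (Σ ratio = 16, N = 3405):
  agouti: 3405 × 9/16 = 1915.3125
  black: 3405 × 3/16 = 638.4375
  albino: 3405 × 4/16 = 851.25
χ² = Σ (O − E)² / E
  agouti: (1968 − 1915.3125)² / 1915.3125 = 1.4494
  black: (602 − 638.4375)² / 638.4375 = 2.0796
  albino: (835 − 851.25)² / 851.25 = 0.3102
χ² = 1.4494 + 2.0796 + 0.3102 = 3.8392 ≈ 3.839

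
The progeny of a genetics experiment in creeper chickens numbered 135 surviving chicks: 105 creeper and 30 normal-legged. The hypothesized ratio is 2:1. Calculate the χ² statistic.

7.500

Total ratio parts = 3. Expected numbers out of 135:
  creeper: 135 × 2/3 = 90
  normal-legged: 135 × 1/3 = 45
χ² = Σ (O − E)² / E
  creeper: (105 − 90)² / 90 = 2.5000
  normal-legged: (30 − 45)² / 45 = 5.0000
χ² = 2.5000 + 5.0000 = 7.500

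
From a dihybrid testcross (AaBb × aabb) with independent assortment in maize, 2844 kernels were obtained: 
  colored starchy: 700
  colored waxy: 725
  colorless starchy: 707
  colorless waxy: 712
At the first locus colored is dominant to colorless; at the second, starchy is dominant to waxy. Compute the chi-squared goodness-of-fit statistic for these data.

0.470

A dihybrid testcross with independent assortment gives a 1:1:1:1 ratio.
Expected counts for N = 2844 under a 1:1:1:1 ratio (total parts = 4):
  colored starchy: 2844 × 1/4 = 711
  colored waxy: 2844 × 1/4 = 711
  colorless starchy: 2844 × 1/4 = 711
  colorless waxy: 2844 × 1/4 = 711
χ² = Σ (O − E)² / E
  colored starchy: (700 − 711)² / 711 = 0.1702
  colored waxy: (725 − 711)² / 711 = 0.2757
  colorless starchy: (707 − 711)² / 711 = 0.0225
  colorless waxy: (712 − 711)² / 711 = 0.0014
χ² = 0.1702 + 0.2757 + 0.0225 + 0.0014 = 0.4698 ≈ 0.470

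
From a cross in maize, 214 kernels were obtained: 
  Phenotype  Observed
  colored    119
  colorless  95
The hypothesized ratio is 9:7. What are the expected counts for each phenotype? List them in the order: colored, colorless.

The 9:7 ratio has 16 parts, so with N = 214 the expected counts are:
  colored: 214 × 9/16 = 120.375
  colorless: 214 × 7/16 = 93.625

120.375, 93.625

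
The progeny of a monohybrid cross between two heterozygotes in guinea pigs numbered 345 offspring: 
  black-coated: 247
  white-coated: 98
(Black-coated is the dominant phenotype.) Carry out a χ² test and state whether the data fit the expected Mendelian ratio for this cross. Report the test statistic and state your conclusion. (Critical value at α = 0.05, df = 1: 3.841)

For a monohybrid cross between heterozygotes with complete dominance, the expected phenotypic ratio is 3:1.
Total ratio parts = 4. Expected numbers out of 345:
  black-coated: 345 × 3/4 = 258.75
  white-coated: 345 × 1/4 = 86.25
χ² = Σ (O − E)² / E
  black-coated: (247 − 258.75)² / 258.75 = 0.5336
  white-coated: (98 − 86.25)² / 86.25 = 1.6007
χ² = 0.5336 + 1.6007 = 2.1343 ≈ 2.134
Degrees of freedom = 2 − 1 = 1; critical value at α = 0.05 is 3.841.
Since 2.134 < 3.841, we fail to reject the null hypothesis — the data are consistent with the 3:1 ratio.

2.134; consistent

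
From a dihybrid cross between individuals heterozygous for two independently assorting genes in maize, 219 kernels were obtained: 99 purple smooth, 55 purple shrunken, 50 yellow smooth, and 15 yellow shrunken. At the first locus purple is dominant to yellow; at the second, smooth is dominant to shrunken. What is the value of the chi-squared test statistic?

11.551

A dihybrid F₂ with independent assortment and complete dominance at both loci gives a 9:3:3:1 phenotypic ratio.
The 9:3:3:1 ratio has 16 parts, so with N = 219 the expected counts are:
  purple smooth: 219 × 9/16 = 123.1875
  purple shrunken: 219 × 3/16 = 41.0625
  yellow smooth: 219 × 3/16 = 41.0625
  yellow shrunken: 219 × 1/16 = 13.6875
χ² = Σ (O − E)² / E
  purple smooth: (99 − 123.1875)² / 123.1875 = 4.7491
  purple shrunken: (55 − 41.0625)² / 41.0625 = 4.7307
  yellow smooth: (50 − 41.0625)² / 41.0625 = 1.9453
  yellow shrunken: (15 − 13.6875)² / 13.6875 = 0.1259
χ² = 4.7491 + 4.7307 + 1.9453 + 0.1259 = 11.551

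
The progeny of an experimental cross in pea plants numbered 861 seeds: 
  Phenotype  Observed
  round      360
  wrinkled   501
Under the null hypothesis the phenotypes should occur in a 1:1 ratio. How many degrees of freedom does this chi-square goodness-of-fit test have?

A goodness-of-fit test with 2 phenotype classes has df = 2 − 1 = 1.

1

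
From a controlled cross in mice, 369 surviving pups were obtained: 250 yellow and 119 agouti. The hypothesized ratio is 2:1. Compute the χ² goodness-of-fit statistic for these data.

0.195

Total ratio parts = 3. Expected numbers out of 369:
  yellow: 369 × 2/3 = 246
  agouti: 369 × 1/3 = 123
χ² = Σ (O − E)² / E
  yellow: (250 − 246)² / 246 = 0.0650
  agouti: (119 − 123)² / 123 = 0.1301
χ² = 0.0650 + 0.1301 = 0.1951 ≈ 0.195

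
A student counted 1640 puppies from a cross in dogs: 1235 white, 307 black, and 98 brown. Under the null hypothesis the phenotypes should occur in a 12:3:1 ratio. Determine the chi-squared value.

The 12:3:1 ratio has 16 parts, so with N = 1640 the expected counts are:
  white: 1640 × 12/16 = 1230
  black: 1640 × 3/16 = 307.5
  brown: 1640 × 1/16 = 102.5
χ² = Σ (O − E)² / E
  white: (1235 − 1230)² / 1230 = 0.0203
  black: (307 − 307.5)² / 307.5 = 0.0008
  brown: (98 − 102.5)² / 102.5 = 0.1976
χ² = 0.0203 + 0.0008 + 0.1976 = 0.2187 ≈ 0.219

0.219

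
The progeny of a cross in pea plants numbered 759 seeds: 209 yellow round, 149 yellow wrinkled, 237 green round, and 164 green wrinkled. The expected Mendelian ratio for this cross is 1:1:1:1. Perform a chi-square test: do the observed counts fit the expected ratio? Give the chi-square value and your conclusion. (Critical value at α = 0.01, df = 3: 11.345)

25.964; not consistent

The 1:1:1:1 ratio has 4 parts, so with N = 759 the expected counts are:
  yellow round: 759 × 1/4 = 189.75
  yellow wrinkled: 759 × 1/4 = 189.75
  green round: 759 × 1/4 = 189.75
  green wrinkled: 759 × 1/4 = 189.75
χ² = Σ (O − E)² / E
  yellow round: (209 − 189.75)² / 189.75 = 1.9529
  yellow wrinkled: (149 − 189.75)² / 189.75 = 8.7513
  green round: (237 − 189.75)² / 189.75 = 11.7658
  green wrinkled: (164 − 189.75)² / 189.75 = 3.4944
χ² = 1.9529 + 8.7513 + 11.7658 + 3.4944 = 25.9644 ≈ 25.964
Degrees of freedom = 4 − 1 = 3; critical value at α = 0.01 is 11.345.
Since 25.964 > 11.345, we reject the null hypothesis — the data do not fit the 1:1:1:1 ratio.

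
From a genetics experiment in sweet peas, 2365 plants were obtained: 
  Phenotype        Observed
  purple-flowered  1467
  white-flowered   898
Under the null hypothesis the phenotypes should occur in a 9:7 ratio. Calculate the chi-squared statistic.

Total ratio parts = 16. Expected numbers out of 2365:
  purple-flowered: 2365 × 9/16 = 1330.3125
  white-flowered: 2365 × 7/16 = 1034.6875
χ² = Σ (O − E)² / E
  purple-flowered: (1467 − 1330.3125)² / 1330.3125 = 14.0444
  white-flowered: (898 − 1034.6875)² / 1034.6875 = 18.0571
χ² = 14.0444 + 18.0571 = 32.1015 ≈ 32.102

32.102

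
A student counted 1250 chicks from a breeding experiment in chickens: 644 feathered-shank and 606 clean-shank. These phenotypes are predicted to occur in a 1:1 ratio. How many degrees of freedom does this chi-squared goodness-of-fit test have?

A goodness-of-fit test with 2 phenotype classes has df = 2 − 1 = 1.

1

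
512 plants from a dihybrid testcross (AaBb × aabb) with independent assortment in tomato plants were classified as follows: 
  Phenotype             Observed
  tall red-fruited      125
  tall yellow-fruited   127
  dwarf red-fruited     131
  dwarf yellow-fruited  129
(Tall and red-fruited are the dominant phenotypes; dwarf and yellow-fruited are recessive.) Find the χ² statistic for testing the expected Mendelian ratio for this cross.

A dihybrid testcross with independent assortment gives a 1:1:1:1 ratio.
Under the 1:1:1:1 hypothesis (Σ ratio = 4, N = 512):
  tall red-fruited: 512 × 1/4 = 128
  tall yellow-fruited: 512 × 1/4 = 128
  dwarf red-fruited: 512 × 1/4 = 128
  dwarf yellow-fruited: 512 × 1/4 = 128
χ² = Σ (O − E)² / E
  tall red-fruited: (125 − 128)² / 128 = 0.0703
  tall yellow-fruited: (127 − 128)² / 128 = 0.0078
  dwarf red-fruited: (131 − 128)² / 128 = 0.0703
  dwarf yellow-fruited: (129 − 128)² / 128 = 0.0078
χ² = 0.0703 + 0.0078 + 0.0703 + 0.0078 = 0.1562 ≈ 0.156

0.156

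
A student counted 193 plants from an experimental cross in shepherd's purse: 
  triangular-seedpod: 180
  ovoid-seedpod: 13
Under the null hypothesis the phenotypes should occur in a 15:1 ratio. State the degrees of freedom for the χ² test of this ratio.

1

A goodness-of-fit test with 2 phenotype classes has df = 2 − 1 = 1.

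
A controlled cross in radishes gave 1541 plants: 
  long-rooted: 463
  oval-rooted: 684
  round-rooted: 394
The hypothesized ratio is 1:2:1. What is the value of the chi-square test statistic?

25.601

The 1:2:1 ratio has 4 parts, so with N = 1541 the expected counts are:
  long-rooted: 1541 × 1/4 = 385.25
  oval-rooted: 1541 × 2/4 = 770.5
  round-rooted: 1541 × 1/4 = 385.25
χ² = Σ (O − E)² / E
  long-rooted: (463 − 385.25)² / 385.25 = 15.6913
  oval-rooted: (684 − 770.5)² / 770.5 = 9.7109
  round-rooted: (394 − 385.25)² / 385.25 = 0.1987
χ² = 15.6913 + 9.7109 + 0.1987 = 25.6009 ≈ 25.601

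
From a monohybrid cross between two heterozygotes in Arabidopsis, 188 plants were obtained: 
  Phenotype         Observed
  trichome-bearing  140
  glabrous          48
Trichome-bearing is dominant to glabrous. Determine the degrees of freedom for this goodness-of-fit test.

1

For a monohybrid cross between heterozygotes with complete dominance, the expected phenotypic ratio is 3:1.
A goodness-of-fit test with 2 phenotype classes has df = 2 − 1 = 1.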